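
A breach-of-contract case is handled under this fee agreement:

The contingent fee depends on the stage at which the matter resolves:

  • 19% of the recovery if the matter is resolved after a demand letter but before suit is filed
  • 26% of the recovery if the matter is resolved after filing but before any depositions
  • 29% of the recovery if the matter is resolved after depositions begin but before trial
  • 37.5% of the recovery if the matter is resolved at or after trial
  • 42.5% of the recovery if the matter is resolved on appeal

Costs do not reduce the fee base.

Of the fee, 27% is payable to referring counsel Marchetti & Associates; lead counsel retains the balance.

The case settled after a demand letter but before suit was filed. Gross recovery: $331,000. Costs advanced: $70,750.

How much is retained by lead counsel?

$45,909.70

Fee base is the gross recovery, $331,000; costs are reimbursed separately.
The matter settled after a demand letter but before suit was filed, so the 19% rate applies.
$331,000 × 19% = $62,890.00
Referral share: 27% of $62,890.00 = $16,980.30; lead counsel retains $62,890.00 − $16,980.30 = $45,909.70.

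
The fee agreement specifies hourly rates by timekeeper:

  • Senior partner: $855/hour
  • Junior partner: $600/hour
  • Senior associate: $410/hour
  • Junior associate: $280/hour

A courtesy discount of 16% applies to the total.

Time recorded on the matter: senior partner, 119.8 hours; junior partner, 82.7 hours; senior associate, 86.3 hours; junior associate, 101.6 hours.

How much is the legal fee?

Senior partner: 119.8 × $855 = $102,429.00
Junior partner: 82.7 × $600 = $49,620.00
Senior associate: 86.3 × $410 = $35,383.00
Junior associate: 101.6 × $280 = $28,448.00
Subtotal: $215,880.00
Less 16% discount: −$34,540.80
Total: $215,880.00 − $34,540.80 = $181,339.20

$181,339.20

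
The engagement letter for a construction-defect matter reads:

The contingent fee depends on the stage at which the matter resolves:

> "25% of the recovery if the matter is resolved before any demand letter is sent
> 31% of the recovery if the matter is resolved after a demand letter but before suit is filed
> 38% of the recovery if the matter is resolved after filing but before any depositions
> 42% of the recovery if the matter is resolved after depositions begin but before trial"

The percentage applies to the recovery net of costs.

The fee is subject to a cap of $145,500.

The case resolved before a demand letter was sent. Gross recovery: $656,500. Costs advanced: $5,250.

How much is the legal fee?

Fee base (net of costs): $656,500 − $5,250 = $651,250
The matter resolved before a demand letter was sent, so the 25% rate applies.
$651,250 × 25% = $162,812.50
$162,812.50 exceeds the $145,500 cap, so the fee is capped at $145,500.00.

$145,500.00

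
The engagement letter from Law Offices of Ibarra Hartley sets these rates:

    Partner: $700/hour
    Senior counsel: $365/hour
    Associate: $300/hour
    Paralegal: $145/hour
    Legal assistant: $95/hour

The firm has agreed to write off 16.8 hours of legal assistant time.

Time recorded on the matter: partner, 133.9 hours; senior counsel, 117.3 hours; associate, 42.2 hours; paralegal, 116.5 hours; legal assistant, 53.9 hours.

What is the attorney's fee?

$169,621.50

Partner: 133.9 × $700 = $93,730.00
Senior counsel: 117.3 × $365 = $42,814.50
Associate: 42.2 × $300 = $12,660.00
Paralegal: 116.5 × $145 = $16,892.50
Legal assistant: 53.9 × $95 = $5,120.50
Subtotal: $171,217.50
Write-off: 16.8 × $95 = $1,596.00
Total: $171,217.50 − $1,596.00 = $169,621.50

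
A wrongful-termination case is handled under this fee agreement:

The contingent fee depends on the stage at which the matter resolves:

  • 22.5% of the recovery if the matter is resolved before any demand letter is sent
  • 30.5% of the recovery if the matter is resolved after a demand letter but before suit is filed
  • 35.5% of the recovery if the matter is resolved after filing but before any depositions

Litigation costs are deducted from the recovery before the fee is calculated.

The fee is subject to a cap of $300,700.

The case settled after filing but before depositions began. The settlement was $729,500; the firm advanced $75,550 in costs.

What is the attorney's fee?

Fee base (net of costs): $729,500 − $75,550 = $653,950
The matter settled after filing but before depositions began, so the 35.5% rate applies.
$653,950 × 35.5% = $232,152.25
$232,152.25 is under the $300,700 cap.

$232,152.25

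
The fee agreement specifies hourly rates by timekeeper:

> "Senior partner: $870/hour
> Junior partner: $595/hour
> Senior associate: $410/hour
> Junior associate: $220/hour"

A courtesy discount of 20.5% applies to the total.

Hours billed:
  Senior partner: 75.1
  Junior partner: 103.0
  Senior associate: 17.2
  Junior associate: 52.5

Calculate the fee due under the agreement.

$115,453.08

Senior partner: 75.1 × $870 = $65,337.00
Junior partner: 103.0 × $595 = $61,285.00
Senior associate: 17.2 × $410 = $7,052.00
Junior associate: 52.5 × $220 = $11,550.00
Subtotal: $145,224.00
Less 20.5% discount: −$29,770.92
Total: $145,224.00 − $29,770.92 = $115,453.08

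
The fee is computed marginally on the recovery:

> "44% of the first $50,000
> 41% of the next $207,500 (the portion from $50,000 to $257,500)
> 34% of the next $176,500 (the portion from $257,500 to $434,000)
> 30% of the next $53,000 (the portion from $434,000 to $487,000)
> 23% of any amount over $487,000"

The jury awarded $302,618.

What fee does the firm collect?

First $50,000 at 44% = $22,000.00
Next $207,500 at 41% = $85,075.00
Remaining $45,118 at 34% = $15,340.12
Fee: $22,000.00 + $85,075.00 + $15,340.12 = $122,415.12

$122,415.12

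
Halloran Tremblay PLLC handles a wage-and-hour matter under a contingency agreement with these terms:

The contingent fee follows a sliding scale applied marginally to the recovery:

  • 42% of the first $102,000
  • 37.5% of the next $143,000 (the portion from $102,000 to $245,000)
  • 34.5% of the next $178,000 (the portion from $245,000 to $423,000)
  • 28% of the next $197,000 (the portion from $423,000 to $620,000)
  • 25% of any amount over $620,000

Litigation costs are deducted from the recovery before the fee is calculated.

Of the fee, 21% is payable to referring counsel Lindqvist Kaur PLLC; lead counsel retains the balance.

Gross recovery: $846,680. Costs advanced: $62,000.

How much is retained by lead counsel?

$200,821.95

Fee base (net of costs): $846,680 − $62,000 = $784,680
First $102,000 at 42% = $42,840.00
Next $143,000 at 37.5% = $53,625.00
Next $178,000 at 34.5% = $61,410.00
Next $197,000 at 28% = $55,160.00
Remaining $164,680 at 25% = $41,170.00
Fee: $42,840.00 + $53,625.00 + $61,410.00 + $55,160.00 + $41,170.00 = $254,205.00
Referral share: 21% of $254,205.00 = $53,383.05; lead counsel retains $254,205.00 − $53,383.05 = $200,821.95.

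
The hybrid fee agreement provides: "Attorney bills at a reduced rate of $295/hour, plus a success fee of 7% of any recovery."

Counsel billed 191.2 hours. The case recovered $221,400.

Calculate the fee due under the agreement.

$71,902.00

Hourly: 191.2 × $295 = $56,404.00
Success fee: 7% of $221,400 = $15,498.00
Total: $56,404.00 + $15,498.00 = $71,902.00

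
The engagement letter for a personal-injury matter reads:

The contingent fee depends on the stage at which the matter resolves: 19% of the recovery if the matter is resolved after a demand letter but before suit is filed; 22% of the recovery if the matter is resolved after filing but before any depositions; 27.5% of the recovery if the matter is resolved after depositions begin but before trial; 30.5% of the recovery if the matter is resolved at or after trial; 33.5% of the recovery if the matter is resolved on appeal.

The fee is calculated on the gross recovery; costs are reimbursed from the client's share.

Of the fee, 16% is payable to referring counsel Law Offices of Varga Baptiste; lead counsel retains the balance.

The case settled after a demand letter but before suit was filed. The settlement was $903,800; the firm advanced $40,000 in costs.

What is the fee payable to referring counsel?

Fee base is the gross recovery, $903,800; costs are reimbursed separately.
The matter settled after a demand letter but before suit was filed, so the 19% rate applies.
$903,800 × 19% = $171,722.00
Referral share: 16% of $171,722.00 = $27,475.52; lead counsel retains $171,722.00 − $27,475.52 = $144,246.48.

$27,475.52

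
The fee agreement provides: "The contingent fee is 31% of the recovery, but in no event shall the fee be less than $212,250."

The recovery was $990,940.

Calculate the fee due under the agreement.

31% of $990,940 = $307,191.40
That exceeds the $212,250 minimum.

$307,191.40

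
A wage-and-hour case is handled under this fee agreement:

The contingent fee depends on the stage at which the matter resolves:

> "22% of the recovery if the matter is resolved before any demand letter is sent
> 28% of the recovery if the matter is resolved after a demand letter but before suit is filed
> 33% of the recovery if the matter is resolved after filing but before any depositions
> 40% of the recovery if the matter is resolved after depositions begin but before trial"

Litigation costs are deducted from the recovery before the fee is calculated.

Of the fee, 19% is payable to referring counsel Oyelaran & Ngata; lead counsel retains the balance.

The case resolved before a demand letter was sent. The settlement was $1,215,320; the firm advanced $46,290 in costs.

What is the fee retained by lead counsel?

$208,321.15

Fee base (net of costs): $1,215,320 − $46,290 = $1,169,030
The matter resolved before a demand letter was sent, so the 22% rate applies.
$1,169,030 × 22% = $257,186.60
Referral share: 19% of $257,186.60 = $48,865.45; lead counsel retains $257,186.60 − $48,865.45 = $208,321.15.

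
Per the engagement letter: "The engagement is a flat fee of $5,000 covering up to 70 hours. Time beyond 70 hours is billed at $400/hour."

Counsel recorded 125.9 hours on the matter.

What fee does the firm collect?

$27,360.00

Flat fee: $5,000.00
Excess hours: 125.9 − 70 = 55.9
Overrun: 55.9 × $400 = $22,360.00
Total: $5,000.00 + $22,360.00 = $27,360.00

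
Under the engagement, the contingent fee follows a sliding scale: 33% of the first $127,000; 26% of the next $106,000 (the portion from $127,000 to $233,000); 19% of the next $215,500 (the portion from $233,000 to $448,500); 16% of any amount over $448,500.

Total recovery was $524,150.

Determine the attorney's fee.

$122,519.00

First $127,000 at 33% = $41,910.00
Next $106,000 at 26% = $27,560.00
Next $215,500 at 19% = $40,945.00
Remaining $75,650 at 16% = $12,104.00
Fee: $41,910.00 + $27,560.00 + $40,945.00 + $12,104.00 = $122,519.00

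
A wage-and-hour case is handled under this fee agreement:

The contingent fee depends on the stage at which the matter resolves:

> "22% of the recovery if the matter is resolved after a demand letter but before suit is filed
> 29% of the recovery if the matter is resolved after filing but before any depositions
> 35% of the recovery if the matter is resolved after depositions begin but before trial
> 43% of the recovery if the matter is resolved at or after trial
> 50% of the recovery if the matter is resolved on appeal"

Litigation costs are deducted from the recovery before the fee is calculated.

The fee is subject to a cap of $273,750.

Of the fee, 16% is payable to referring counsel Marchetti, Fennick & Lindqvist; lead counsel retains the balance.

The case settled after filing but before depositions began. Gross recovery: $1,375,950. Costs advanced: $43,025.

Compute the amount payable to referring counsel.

Fee base (net of costs): $1,375,950 − $43,025 = $1,332,925
The matter settled after filing but before depositions began, so the 29% rate applies.
$1,332,925 × 29% = $386,548.25
$386,548.25 exceeds the $273,750 cap, so the fee is capped at $273,750.00.
Referral share: 16% of $273,750.00 = $43,800.00; lead counsel retains $273,750.00 − $43,800.00 = $229,950.00.

$43,800.00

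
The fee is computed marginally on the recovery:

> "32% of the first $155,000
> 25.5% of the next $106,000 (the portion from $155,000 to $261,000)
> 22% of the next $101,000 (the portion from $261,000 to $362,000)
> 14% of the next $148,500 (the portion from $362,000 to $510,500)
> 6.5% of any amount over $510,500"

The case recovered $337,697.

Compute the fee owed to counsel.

First $155,000 at 32% = $49,600.00
Next $106,000 at 25.5% = $27,030.00
Remaining $76,697 at 22% = $16,873.34
Fee: $49,600.00 + $27,030.00 + $16,873.34 = $93,503.34

$93,503.34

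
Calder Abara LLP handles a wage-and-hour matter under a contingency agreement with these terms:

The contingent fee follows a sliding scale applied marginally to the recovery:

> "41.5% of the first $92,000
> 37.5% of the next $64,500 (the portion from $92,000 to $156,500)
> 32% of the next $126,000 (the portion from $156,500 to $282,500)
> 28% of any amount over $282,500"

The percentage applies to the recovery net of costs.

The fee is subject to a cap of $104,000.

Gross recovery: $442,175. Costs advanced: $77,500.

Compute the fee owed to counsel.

$104,000.00

Fee base (net of costs): $442,175 − $77,500 = $364,675
First $92,000 at 41.5% = $38,180.00
Next $64,500 at 37.5% = $24,187.50
Next $126,000 at 32% = $40,320.00
Remaining $82,175 at 28% = $23,009.00
Fee: $38,180.00 + $24,187.50 + $40,320.00 + $23,009.00 = $125,696.50
$125,696.50 exceeds the $104,000 cap, so the fee is capped at $104,000.00.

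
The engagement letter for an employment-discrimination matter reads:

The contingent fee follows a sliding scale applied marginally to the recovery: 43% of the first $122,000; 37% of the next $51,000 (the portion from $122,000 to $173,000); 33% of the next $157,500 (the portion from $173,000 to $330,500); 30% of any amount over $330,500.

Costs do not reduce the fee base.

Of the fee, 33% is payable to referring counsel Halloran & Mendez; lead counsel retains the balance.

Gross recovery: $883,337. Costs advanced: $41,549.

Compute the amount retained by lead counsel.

Fee base is the gross recovery, $883,337; costs are reimbursed separately.
First $122,000 at 43% = $52,460.00
Next $51,000 at 37% = $18,870.00
Next $157,500 at 33% = $51,975.00
Remaining $552,837 at 30% = $165,851.10
Fee: $52,460.00 + $18,870.00 + $51,975.00 + $165,851.10 = $289,156.10
Referral share: 33% of $289,156.10 = $95,421.51; lead counsel retains $289,156.10 − $95,421.51 = $193,734.59.

$193,734.59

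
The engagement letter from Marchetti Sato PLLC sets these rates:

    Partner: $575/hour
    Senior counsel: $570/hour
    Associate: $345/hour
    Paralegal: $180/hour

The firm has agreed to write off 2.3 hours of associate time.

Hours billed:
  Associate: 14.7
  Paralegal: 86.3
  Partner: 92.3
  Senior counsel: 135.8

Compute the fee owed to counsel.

$150,290.50

Partner: 92.3 × $575 = $53,072.50
Senior counsel: 135.8 × $570 = $77,406.00
Associate: 14.7 × $345 = $5,071.50
Paralegal: 86.3 × $180 = $15,534.00
Subtotal: $151,084.00
Write-off: 2.3 × $345 = $793.50
Total: $151,084.00 − $793.50 = $150,290.50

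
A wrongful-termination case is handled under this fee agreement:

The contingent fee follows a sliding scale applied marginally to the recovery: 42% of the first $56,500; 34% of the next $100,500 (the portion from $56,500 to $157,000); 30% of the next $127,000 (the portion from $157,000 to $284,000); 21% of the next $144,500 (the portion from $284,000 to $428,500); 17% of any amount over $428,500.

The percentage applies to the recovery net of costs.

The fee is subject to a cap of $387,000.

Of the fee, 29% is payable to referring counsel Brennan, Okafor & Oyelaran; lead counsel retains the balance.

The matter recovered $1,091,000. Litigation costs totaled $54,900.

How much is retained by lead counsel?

Fee base (net of costs): $1,091,000 − $54,900 = $1,036,100
First $56,500 at 42% = $23,730.00
Next $100,500 at 34% = $34,170.00
Next $127,000 at 30% = $38,100.00
Next $144,500 at 21% = $30,345.00
Remaining $607,600 at 17% = $103,292.00
Fee: $23,730.00 + $34,170.00 + $38,100.00 + $30,345.00 + $103,292.00 = $229,637.00
$229,637.00 is under the $387,000 cap.
Referral share: 29% of $229,637.00 = $66,594.73; lead counsel retains $229,637.00 − $66,594.73 = $163,042.27.

$163,042.27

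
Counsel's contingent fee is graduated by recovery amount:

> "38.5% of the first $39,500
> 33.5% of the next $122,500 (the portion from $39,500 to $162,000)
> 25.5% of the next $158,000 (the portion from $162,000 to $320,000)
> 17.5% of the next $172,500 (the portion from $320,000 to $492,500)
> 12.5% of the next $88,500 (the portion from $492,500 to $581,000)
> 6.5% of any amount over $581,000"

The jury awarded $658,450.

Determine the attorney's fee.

First $39,500 at 38.5% = $15,207.50
Next $122,500 at 33.5% = $41,037.50
Next $158,000 at 25.5% = $40,290.00
Next $172,500 at 17.5% = $30,187.50
Next $88,500 at 12.5% = $11,062.50
Remaining $77,450 at 6.5% = $5,034.25
Fee: $15,207.50 + $41,037.50 + $40,290.00 + $30,187.50 + $11,062.50 + $5,034.25 = $142,819.25

$142,819.25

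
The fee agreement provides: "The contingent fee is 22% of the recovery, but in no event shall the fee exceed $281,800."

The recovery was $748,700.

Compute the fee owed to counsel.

22% of $748,700 = $164,714.00
That is under the $281,800 cap.

$164,714.00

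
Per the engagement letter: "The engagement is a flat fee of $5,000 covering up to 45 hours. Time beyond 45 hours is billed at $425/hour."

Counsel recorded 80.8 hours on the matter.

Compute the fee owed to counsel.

$20,215.00

Flat fee: $5,000.00
Excess hours: 80.8 − 45 = 35.8
Overrun: 35.8 × $425 = $15,215.00
Total: $5,000.00 + $15,215.00 = $20,215.00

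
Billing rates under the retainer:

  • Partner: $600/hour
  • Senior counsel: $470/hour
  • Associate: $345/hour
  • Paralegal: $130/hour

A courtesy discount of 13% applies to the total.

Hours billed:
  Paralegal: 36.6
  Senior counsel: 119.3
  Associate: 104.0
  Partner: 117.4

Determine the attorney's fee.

Partner: 117.4 × $600 = $70,440.00
Senior counsel: 119.3 × $470 = $56,071.00
Associate: 104.0 × $345 = $35,880.00
Paralegal: 36.6 × $130 = $4,758.00
Subtotal: $167,149.00
Less 13% discount: −$21,729.37
Total: $167,149.00 − $21,729.37 = $145,419.63

$145,419.63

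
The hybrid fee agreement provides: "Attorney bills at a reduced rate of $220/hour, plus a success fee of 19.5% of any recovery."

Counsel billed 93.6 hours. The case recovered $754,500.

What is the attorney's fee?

$167,719.50

Hourly: 93.6 × $220 = $20,592.00
Success fee: 19.5% of $754,500 = $147,127.50
Total: $20,592.00 + $147,127.50 = $167,719.50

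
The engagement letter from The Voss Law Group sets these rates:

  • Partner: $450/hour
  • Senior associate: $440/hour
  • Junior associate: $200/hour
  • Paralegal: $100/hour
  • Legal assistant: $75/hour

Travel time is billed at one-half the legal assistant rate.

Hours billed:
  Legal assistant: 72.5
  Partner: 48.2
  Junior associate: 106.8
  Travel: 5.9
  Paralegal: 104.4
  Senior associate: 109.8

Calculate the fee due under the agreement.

$107,460.75

Partner: 48.2 × $450 = $21,690.00
Senior associate: 109.8 × $440 = $48,312.00
Junior associate: 106.8 × $200 = $21,360.00
Paralegal: 104.4 × $100 = $10,440.00
Legal assistant: 72.5 × $75 = $5,437.50
Subtotal: $21,690.00 + $48,312.00 + $21,360.00 + $10,440.00 + $5,437.50 = $107,239.50
Travel: 5.9 × ($75 ÷ 2) = 5.9 × $37.50 = $221.25
Total: $107,239.50 + $221.25 = $107,460.75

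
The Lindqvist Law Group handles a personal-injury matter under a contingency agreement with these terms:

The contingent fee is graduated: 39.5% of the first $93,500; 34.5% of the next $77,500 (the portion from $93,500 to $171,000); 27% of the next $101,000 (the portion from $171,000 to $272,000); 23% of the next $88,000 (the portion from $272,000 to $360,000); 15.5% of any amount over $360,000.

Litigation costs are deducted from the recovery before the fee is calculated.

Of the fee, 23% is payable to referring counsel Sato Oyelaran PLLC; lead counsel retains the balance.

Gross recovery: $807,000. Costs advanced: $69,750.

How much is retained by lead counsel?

$130,633.39

Fee base (net of costs): $807,000 − $69,750 = $737,250
First $93,500 at 39.5% = $36,932.50
Next $77,500 at 34.5% = $26,737.50
Next $101,000 at 27% = $27,270.00
Next $88,000 at 23% = $20,240.00
Remaining $377,250 at 15.5% = $58,473.75
Fee: $36,932.50 + $26,737.50 + $27,270.00 + $20,240.00 + $58,473.75 = $169,653.75
Referral share: 23% of $169,653.75 = $39,020.36; lead counsel retains $169,653.75 − $39,020.36 = $130,633.39.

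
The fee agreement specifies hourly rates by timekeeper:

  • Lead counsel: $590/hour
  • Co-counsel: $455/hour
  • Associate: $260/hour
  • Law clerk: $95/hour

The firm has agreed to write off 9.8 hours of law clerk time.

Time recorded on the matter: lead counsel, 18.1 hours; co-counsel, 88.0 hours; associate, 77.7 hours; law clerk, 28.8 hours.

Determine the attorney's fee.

$72,726.00

Lead counsel: 18.1 × $590 = $10,679.00
Co-counsel: 88.0 × $455 = $40,040.00
Associate: 77.7 × $260 = $20,202.00
Law clerk: 28.8 × $95 = $2,736.00
Subtotal: $73,657.00
Write-off: 9.8 × $95 = $931.00
Total: $73,657.00 − $931.00 = $72,726.00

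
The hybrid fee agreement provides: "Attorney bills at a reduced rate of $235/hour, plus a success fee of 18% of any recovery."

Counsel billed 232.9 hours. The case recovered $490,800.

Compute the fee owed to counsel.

Hourly: 232.9 × $235 = $54,731.50
Success fee: 18% of $490,800 = $88,344.00
Total: $54,731.50 + $88,344.00 = $143,075.50

$143,075.50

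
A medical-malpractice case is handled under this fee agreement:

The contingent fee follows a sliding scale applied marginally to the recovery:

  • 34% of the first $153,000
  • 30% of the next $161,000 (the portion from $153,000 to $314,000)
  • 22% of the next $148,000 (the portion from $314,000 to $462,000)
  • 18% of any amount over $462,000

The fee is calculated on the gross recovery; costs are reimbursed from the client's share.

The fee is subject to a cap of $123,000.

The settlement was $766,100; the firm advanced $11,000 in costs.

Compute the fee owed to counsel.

Fee base is the gross recovery, $766,100; costs are reimbursed separately.
First $153,000 at 34% = $52,020.00
Next $161,000 at 30% = $48,300.00
Next $148,000 at 22% = $32,560.00
Remaining $304,100 at 18% = $54,738.00
Fee: $52,020.00 + $48,300.00 + $32,560.00 + $54,738.00 = $187,618.00
$187,618.00 exceeds the $123,000 cap, so the fee is capped at $123,000.00.

$123,000.00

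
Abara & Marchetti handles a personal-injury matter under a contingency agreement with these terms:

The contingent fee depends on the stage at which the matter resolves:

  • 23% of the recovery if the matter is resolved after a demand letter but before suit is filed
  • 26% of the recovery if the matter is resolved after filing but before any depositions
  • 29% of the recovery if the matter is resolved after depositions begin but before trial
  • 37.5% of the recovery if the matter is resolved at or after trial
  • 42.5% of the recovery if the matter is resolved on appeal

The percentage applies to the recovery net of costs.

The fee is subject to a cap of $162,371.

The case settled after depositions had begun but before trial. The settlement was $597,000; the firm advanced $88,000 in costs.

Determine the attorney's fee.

Fee base (net of costs): $597,000 − $88,000 = $509,000
The matter settled after depositions had begun but before trial, so the 29% rate applies.
$509,000 × 29% = $147,610.00
$147,610.00 is under the $162,371 cap.

$147,610.00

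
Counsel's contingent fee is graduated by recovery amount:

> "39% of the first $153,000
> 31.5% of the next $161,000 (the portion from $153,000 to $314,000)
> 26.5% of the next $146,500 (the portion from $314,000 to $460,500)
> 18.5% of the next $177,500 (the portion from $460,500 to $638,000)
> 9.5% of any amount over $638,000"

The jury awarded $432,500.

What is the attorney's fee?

First $153,000 at 39% = $59,670.00
Next $161,000 at 31.5% = $50,715.00
Remaining $118,500 at 26.5% = $31,402.50
Fee: $59,670.00 + $50,715.00 + $31,402.50 = $141,787.50

$141,787.50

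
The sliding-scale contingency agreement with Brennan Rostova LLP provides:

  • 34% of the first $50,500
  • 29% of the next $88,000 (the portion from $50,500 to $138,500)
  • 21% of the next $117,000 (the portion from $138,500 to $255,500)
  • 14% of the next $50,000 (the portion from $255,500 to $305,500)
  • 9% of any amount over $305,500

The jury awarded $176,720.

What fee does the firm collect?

$50,716.20

First $50,500 at 34% = $17,170.00
Next $88,000 at 29% = $25,520.00
Remaining $38,220 at 21% = $8,026.20
Fee: $17,170.00 + $25,520.00 + $8,026.20 = $50,716.20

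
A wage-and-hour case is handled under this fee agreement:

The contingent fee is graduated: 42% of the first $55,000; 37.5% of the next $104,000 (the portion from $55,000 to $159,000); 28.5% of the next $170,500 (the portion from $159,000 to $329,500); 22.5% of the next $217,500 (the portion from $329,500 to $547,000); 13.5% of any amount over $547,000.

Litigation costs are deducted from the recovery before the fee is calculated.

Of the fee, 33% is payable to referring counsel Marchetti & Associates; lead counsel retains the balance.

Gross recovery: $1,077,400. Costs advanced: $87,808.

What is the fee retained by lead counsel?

Fee base (net of costs): $1,077,400 − $87,808 = $989,592
First $55,000 at 42% = $23,100.00
Next $104,000 at 37.5% = $39,000.00
Next $170,500 at 28.5% = $48,592.50
Next $217,500 at 22.5% = $48,937.50
Remaining $442,592 at 13.5% = $59,749.92
Fee: $23,100.00 + $39,000.00 + $48,592.50 + $48,937.50 + $59,749.92 = $219,379.92
Referral share: 33% of $219,379.92 = $72,395.37; lead counsel retains $219,379.92 − $72,395.37 = $146,984.55.

$146,984.55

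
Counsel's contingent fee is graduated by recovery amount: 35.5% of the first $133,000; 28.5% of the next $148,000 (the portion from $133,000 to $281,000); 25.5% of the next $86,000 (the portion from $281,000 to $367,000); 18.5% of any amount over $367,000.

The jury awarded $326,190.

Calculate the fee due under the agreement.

$100,918.45

First $133,000 at 35.5% = $47,215.00
Next $148,000 at 28.5% = $42,180.00
Remaining $45,190 at 25.5% = $11,523.45
Fee: $47,215.00 + $42,180.00 + $11,523.45 = $100,918.45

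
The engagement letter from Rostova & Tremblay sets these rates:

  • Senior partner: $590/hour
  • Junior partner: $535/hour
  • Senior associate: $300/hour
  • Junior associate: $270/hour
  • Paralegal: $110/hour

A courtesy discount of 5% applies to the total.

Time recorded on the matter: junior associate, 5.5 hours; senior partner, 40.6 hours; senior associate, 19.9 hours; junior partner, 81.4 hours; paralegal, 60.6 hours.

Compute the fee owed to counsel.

Senior partner: 40.6 × $590 = $23,954.00
Junior partner: 81.4 × $535 = $43,549.00
Senior associate: 19.9 × $300 = $5,970.00
Junior associate: 5.5 × $270 = $1,485.00
Paralegal: 60.6 × $110 = $6,666.00
Subtotal: $81,624.00
Less 5% discount: −$4,081.20
Total: $81,624.00 − $4,081.20 = $77,542.80

$77,542.80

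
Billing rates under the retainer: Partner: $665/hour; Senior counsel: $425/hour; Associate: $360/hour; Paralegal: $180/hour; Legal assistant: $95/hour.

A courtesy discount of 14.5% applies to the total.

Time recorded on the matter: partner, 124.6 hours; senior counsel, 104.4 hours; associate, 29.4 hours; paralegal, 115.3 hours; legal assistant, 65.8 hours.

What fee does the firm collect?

Partner: 124.6 × $665 = $82,859.00
Senior counsel: 104.4 × $425 = $44,370.00
Associate: 29.4 × $360 = $10,584.00
Paralegal: 115.3 × $180 = $20,754.00
Legal assistant: 65.8 × $95 = $6,251.00
Subtotal: $164,818.00
Less 14.5% discount: −$23,898.61
Total: $164,818.00 − $23,898.61 = $140,919.39

$140,919.39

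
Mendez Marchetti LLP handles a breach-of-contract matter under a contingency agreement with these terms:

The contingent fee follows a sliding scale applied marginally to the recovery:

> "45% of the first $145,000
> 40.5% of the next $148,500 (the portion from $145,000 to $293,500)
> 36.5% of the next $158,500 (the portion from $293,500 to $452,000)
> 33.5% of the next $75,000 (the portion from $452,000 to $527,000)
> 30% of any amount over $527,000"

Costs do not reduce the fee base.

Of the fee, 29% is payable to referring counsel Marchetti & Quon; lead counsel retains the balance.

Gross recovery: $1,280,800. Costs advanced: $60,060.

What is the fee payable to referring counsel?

Fee base is the gross recovery, $1,280,800; costs are reimbursed separately.
First $145,000 at 45% = $65,250.00
Next $148,500 at 40.5% = $60,142.50
Next $158,500 at 36.5% = $57,852.50
Next $75,000 at 33.5% = $25,125.00
Remaining $753,800 at 30% = $226,140.00
Fee: $65,250.00 + $60,142.50 + $57,852.50 + $25,125.00 + $226,140.00 = $434,510.00
Referral share: 29% of $434,510.00 = $126,007.90; lead counsel retains $434,510.00 − $126,007.90 = $308,502.10.

$126,007.90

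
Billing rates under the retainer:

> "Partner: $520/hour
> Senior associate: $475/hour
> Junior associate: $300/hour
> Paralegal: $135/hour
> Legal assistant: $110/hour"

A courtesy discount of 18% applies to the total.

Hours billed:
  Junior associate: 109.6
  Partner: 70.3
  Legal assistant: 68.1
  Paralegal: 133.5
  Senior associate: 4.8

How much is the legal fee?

$79,728.19

Partner: 70.3 × $520 = $36,556.00
Senior associate: 4.8 × $475 = $2,280.00
Junior associate: 109.6 × $300 = $32,880.00
Paralegal: 133.5 × $135 = $18,022.50
Legal assistant: 68.1 × $110 = $7,491.00
Subtotal: $97,229.50
Less 18% discount: −$17,501.31
Total: $97,229.50 − $17,501.31 = $79,728.19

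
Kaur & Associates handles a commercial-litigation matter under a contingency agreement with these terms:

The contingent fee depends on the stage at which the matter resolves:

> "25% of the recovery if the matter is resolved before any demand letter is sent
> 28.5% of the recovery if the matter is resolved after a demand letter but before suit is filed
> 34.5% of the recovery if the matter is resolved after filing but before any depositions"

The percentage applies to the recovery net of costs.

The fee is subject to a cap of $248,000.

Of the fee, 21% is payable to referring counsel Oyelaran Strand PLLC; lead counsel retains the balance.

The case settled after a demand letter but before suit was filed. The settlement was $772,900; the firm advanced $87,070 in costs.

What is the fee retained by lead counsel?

Fee base (net of costs): $772,900 − $87,070 = $685,830
The matter settled after a demand letter but before suit was filed, so the 28.5% rate applies.
$685,830 × 28.5% = $195,461.55
$195,461.55 is under the $248,000 cap.
Referral share: 21% of $195,461.55 = $41,046.93; lead counsel retains $195,461.55 − $41,046.93 = $154,414.62.

$154,414.62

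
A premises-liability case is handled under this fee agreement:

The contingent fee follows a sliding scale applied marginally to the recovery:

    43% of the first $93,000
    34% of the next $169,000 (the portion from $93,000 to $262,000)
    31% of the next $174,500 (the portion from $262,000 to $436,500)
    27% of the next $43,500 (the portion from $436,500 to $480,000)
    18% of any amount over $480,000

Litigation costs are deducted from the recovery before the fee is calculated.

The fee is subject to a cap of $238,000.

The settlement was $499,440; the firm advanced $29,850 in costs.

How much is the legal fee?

$160,479.30

Fee base (net of costs): $499,440 − $29,850 = $469,590
First $93,000 at 43% = $39,990.00
Next $169,000 at 34% = $57,460.00
Next $174,500 at 31% = $54,095.00
Remaining $33,090 at 27% = $8,934.30
Fee: $39,990.00 + $57,460.00 + $54,095.00 + $8,934.30 = $160,479.30
$160,479.30 is under the $238,000 cap.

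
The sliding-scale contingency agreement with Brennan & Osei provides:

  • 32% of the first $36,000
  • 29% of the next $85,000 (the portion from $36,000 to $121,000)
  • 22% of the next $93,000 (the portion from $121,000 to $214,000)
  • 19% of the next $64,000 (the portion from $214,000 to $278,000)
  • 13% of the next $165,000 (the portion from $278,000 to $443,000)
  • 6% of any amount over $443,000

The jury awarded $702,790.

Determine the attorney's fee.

$105,827.40

First $36,000 at 32% = $11,520.00
Next $85,000 at 29% = $24,650.00
Next $93,000 at 22% = $20,460.00
Next $64,000 at 19% = $12,160.00
Next $165,000 at 13% = $21,450.00
Remaining $259,790 at 6% = $15,587.40
Fee: $11,520.00 + $24,650.00 + $20,460.00 + $12,160.00 + $21,450.00 + $15,587.40 = $105,827.40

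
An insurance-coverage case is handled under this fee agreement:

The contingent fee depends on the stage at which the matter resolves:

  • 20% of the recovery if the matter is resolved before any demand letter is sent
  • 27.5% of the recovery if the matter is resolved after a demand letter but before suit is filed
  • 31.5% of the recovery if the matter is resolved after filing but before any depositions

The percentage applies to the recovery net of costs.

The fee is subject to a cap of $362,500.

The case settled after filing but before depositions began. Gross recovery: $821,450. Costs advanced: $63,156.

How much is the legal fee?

Fee base (net of costs): $821,450 − $63,156 = $758,294
The matter settled after filing but before depositions began, so the 31.5% rate applies.
$758,294 × 31.5% = $238,862.61
$238,862.61 is under the $362,500 cap.

$238,862.61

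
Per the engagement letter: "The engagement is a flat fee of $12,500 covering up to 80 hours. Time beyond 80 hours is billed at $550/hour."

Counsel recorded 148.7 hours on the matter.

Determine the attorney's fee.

Flat fee: $12,500.00
Excess hours: 148.7 − 80 = 68.7
Overrun: 68.7 × $550 = $37,785.00
Total: $12,500.00 + $37,785.00 = $50,285.00

$50,285.00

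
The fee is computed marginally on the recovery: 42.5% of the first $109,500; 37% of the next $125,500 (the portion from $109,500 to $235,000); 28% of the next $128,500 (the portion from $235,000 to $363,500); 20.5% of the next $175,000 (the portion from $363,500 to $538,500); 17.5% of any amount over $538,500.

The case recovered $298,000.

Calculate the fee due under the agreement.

First $109,500 at 42.5% = $46,537.50
Next $125,500 at 37% = $46,435.00
Remaining $63,000 at 28% = $17,640.00
Fee: $46,537.50 + $46,435.00 + $17,640.00 = $110,612.50

$110,612.50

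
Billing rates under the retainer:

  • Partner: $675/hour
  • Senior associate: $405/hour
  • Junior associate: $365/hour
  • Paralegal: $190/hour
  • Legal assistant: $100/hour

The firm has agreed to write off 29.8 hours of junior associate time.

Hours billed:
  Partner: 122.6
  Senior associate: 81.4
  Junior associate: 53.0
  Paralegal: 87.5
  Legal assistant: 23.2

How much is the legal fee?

$143,135.00

Partner: 122.6 × $675 = $82,755.00
Senior associate: 81.4 × $405 = $32,967.00
Junior associate: 53.0 × $365 = $19,345.00
Paralegal: 87.5 × $190 = $16,625.00
Legal assistant: 23.2 × $100 = $2,320.00
Subtotal: $154,012.00
Write-off: 29.8 × $365 = $10,877.00
Total: $154,012.00 − $10,877.00 = $143,135.00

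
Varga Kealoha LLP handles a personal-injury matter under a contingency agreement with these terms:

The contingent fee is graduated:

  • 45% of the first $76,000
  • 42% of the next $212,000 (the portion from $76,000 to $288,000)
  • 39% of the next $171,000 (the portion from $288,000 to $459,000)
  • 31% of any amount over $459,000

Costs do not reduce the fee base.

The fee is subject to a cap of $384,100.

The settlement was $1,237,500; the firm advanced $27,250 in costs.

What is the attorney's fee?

Fee base is the gross recovery, $1,237,500; costs are reimbursed separately.
First $76,000 at 45% = $34,200.00
Next $212,000 at 42% = $89,040.00
Next $171,000 at 39% = $66,690.00
Remaining $778,500 at 31% = $241,335.00
Fee: $34,200.00 + $89,040.00 + $66,690.00 + $241,335.00 = $431,265.00
$431,265.00 exceeds the $384,100 cap, so the fee is capped at $384,100.00.

$384,100.00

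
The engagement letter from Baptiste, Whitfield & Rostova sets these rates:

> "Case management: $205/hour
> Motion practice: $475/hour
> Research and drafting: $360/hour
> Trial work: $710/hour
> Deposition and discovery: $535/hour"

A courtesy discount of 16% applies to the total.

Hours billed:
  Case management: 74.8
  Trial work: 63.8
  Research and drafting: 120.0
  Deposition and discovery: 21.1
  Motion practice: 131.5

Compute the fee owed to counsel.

Case management: 74.8 × $205 = $15,334.00
Motion practice: 131.5 × $475 = $62,462.50
Research and drafting: 120.0 × $360 = $43,200.00
Trial work: 63.8 × $710 = $45,298.00
Deposition and discovery: 21.1 × $535 = $11,288.50
Subtotal: $177,583.00
Less 16% discount: −$28,413.28
Total: $177,583.00 − $28,413.28 = $149,169.72

$149,169.72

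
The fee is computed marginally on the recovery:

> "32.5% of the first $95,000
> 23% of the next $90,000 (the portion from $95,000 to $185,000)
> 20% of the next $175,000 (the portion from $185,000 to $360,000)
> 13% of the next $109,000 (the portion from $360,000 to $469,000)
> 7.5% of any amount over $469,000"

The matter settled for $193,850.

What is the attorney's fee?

$53,345.00

First $95,000 at 32.5% = $30,875.00
Next $90,000 at 23% = $20,700.00
Remaining $8,850 at 20% = $1,770.00
Fee: $30,875.00 + $20,700.00 + $1,770.00 = $53,345.00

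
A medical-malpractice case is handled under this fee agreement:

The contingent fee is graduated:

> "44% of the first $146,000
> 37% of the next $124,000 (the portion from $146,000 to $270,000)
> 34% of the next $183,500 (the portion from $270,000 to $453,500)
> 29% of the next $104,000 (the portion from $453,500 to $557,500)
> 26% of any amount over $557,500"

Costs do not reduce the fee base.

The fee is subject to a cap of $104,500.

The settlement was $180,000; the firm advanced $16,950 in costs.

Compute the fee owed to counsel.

Fee base is the gross recovery, $180,000; costs are reimbursed separately.
First $146,000 at 44% = $64,240.00
Remaining $34,000 at 37% = $12,580.00
Fee: $64,240.00 + $12,580.00 = $76,820.00
$76,820.00 is under the $104,500 cap.

$76,820.00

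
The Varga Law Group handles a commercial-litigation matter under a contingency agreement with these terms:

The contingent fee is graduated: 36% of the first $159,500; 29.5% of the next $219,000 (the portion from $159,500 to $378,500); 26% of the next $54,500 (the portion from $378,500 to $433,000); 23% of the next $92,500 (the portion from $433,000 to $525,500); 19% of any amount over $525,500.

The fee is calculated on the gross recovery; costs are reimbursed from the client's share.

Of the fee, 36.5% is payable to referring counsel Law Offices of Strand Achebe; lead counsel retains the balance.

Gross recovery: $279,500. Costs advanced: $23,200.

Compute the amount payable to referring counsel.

Fee base is the gross recovery, $279,500; costs are reimbursed separately.
First $159,500 at 36% = $57,420.00
Remaining $120,000 at 29.5% = $35,400.00
Fee: $57,420.00 + $35,400.00 = $92,820.00
Referral share: 36.5% of $92,820.00 = $33,879.30; lead counsel retains $92,820.00 − $33,879.30 = $58,940.70.

$33,879.30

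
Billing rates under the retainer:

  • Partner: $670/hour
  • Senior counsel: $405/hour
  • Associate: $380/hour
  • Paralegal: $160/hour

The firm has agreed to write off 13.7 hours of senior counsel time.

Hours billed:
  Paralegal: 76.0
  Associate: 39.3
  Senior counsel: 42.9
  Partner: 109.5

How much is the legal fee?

Partner: 109.5 × $670 = $73,365.00
Senior counsel: 42.9 × $405 = $17,374.50
Associate: 39.3 × $380 = $14,934.00
Paralegal: 76.0 × $160 = $12,160.00
Subtotal: $117,833.50
Write-off: 13.7 × $405 = $5,548.50
Total: $117,833.50 − $5,548.50 = $112,285.00

$112,285.00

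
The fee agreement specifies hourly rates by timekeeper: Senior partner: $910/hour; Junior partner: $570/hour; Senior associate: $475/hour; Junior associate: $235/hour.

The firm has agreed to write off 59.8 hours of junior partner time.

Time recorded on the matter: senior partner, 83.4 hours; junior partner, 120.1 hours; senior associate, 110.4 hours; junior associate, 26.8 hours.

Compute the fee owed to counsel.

$169,003.00

Senior partner: 83.4 × $910 = $75,894.00
Junior partner: 120.1 × $570 = $68,457.00
Senior associate: 110.4 × $475 = $52,440.00
Junior associate: 26.8 × $235 = $6,298.00
Subtotal: $203,089.00
Write-off: 59.8 × $570 = $34,086.00
Total: $203,089.00 − $34,086.00 = $169,003.00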